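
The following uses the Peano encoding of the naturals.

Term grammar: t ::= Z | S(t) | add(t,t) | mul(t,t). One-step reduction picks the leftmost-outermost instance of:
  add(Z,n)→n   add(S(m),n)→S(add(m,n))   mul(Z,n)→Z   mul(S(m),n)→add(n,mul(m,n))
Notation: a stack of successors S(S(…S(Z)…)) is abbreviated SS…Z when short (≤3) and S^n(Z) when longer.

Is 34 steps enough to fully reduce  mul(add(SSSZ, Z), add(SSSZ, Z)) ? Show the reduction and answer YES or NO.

  start: mul(add(SSSZ, Z), add(SSSZ, Z))
  step 1: mul(S(add(SSZ, Z)), add(SSSZ, Z))
  step 2: add(add(SSSZ, Z), mul(add(SSZ, Z), add(SSSZ, Z)))
  step 3: add(S(add(SSZ, Z)), mul(add(SSZ, Z), add(SSSZ, Z)))
  step 4: S(add(add(SSZ, Z), mul(add(SSZ, Z), add(SSSZ, Z))))
  step 5: S(add(S(add(SZ, Z)), mul(add(SSZ, Z), add(SSSZ, Z))))
  step 6: S(S(add(add(SZ, Z), mul(add(SSZ, Z), add(SSSZ, Z)))))
  step 7: S(S(add(S(add(Z, Z)), mul(add(SSZ, Z), add(SSSZ, Z)))))
  step 8: S(S(S(add(add(Z, Z), mul(add(SSZ, Z), add(SSSZ, Z))))))
  step 9: S(S(S(add(Z, mul(add(SSZ, Z), add(SSSZ, Z))))))
  step 10: S(S(S(mul(add(SSZ, Z), add(SSSZ, Z)))))
  step 11: S(S(S(mul(S(add(SZ, Z)), add(SSSZ, Z)))))
  step 12: S(S(S(add(add(SSSZ, Z), mul(add(SZ, Z), add(SSSZ, Z))))))
  step 13: S(S(S(add(S(add(SSZ, Z)), mul(add(SZ, Z), add(SSSZ, Z))))))
  step 14: S(S(S(S(add(add(SSZ, Z), mul(add(SZ, Z), add(SSSZ, Z)))))))
  step 15: S(S(S(S(add(S(add(SZ, Z)), mul(add(SZ, Z), add(SSSZ, Z)))))))
  step 16: S(S(S(S(S(add(add(SZ, Z), mul(add(SZ, Z), add(SSSZ, Z))))))))
  step 17: S(S(S(S(S(add(S(add(Z, Z)), mul(add(SZ, Z), add(SSSZ, Z))))))))
  step 18: S(S(S(S(S(S(add(add(Z, Z), mul(add(SZ, Z), add(SSSZ, Z)))))))))
  step 19: S(S(S(S(S(S(add(Z, mul(add(SZ, Z), add(SSSZ, Z)))))))))
  step 20: S(S(S(S(S(S(mul(add(SZ, Z), add(SSSZ, Z))))))))
  step 21: S(S(S(S(S(S(mul(S(add(Z, Z)), add(SSSZ, Z))))))))
  step 22: S(S(S(S(S(S(add(add(SSSZ, Z), mul(add(Z, Z), add(SSSZ, Z)))))))))
  step 23: S(S(S(S(S(S(add(S(add(SSZ, Z)), mul(add(Z, Z), add(SSSZ, Z)))))))))
  step 24: S(S(S(S(S(S(S(add(add(SSZ, Z), mul(add(Z, Z), add(SSSZ, Z))))))))))
  step 25: S(S(S(S(S(S(S(add(S(add(SZ, Z)), mul(add(Z, Z), add(SSSZ, Z))))))))))
  step 26: S(S(S(S(S(S(S(S(add(add(SZ, Z), mul(add(Z, Z), add(SSSZ, Z)))))))))))
  step 27: S(S(S(S(S(S(S(S(add(S(add(Z, Z)), mul(add(Z, Z), add(SSSZ, Z)))))))))))
  step 28: S(S(S(S(S(S(S(S(S(add(add(Z, Z), mul(add(Z, Z), add(SSSZ, Z))))))))))))
  step 29: S(S(S(S(S(S(S(S(S(add(Z, mul(add(Z, Z), add(SSSZ, Z))))))))))))
  step 30: S(S(S(S(S(S(S(S(S(mul(add(Z, Z), add(SSSZ, Z)))))))))))
  step 31: S(S(S(S(S(S(S(S(S(mul(Z, add(SSSZ, Z)))))))))))
  step 32: S^9(Z)

Answer: YES — reaches normal form S^9(Z) in 32 ≤ 34 steps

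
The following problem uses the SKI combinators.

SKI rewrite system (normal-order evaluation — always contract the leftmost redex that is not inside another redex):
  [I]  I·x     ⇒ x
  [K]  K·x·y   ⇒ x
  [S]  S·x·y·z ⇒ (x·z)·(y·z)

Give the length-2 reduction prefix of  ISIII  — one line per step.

  start: ISIII
  [1] SIII
  [2] II(II)

Answer: after 2 steps: II(II)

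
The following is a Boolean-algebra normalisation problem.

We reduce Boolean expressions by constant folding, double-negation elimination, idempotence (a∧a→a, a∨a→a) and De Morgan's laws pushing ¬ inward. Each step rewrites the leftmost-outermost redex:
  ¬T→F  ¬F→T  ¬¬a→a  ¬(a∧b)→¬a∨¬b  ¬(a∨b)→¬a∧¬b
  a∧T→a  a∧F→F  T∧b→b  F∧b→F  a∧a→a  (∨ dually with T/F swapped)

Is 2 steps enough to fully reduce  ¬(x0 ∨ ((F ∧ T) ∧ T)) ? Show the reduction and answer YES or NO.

Answer: NO — after 2 steps the term is ¬x0 ∧ (¬(F ∧ T) ∨ ¬T), not yet normal

Derivation:
  start: ¬(x0 ∨ ((F ∧ T) ∧ T))
  →1  ¬x0 ∧ ¬((F ∧ T) ∧ T)
  →2  ¬x0 ∧ (¬(F ∧ T) ∨ ¬T)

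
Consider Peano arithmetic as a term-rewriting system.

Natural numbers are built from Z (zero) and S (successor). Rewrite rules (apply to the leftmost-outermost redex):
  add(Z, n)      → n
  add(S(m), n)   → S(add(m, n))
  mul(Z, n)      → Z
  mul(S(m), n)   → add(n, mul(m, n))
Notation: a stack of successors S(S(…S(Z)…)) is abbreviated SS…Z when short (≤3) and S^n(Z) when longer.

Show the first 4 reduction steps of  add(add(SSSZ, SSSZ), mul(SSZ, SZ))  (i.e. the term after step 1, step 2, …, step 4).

  start: add(add(SSSZ, SSSZ), mul(SSZ, SZ))
  →1  add(S(add(SSZ, SSSZ)), mul(SSZ, SZ))
  →2  S(add(add(SSZ, SSSZ), mul(SSZ, SZ)))
  →3  S(add(S(add(SZ, SSSZ)), mul(SSZ, SZ)))
  →4  S(S(add(add(SZ, SSSZ), mul(SSZ, SZ))))

Answer: after 4 steps: S(S(add(add(SZ, SSSZ), mul(SSZ, SZ))))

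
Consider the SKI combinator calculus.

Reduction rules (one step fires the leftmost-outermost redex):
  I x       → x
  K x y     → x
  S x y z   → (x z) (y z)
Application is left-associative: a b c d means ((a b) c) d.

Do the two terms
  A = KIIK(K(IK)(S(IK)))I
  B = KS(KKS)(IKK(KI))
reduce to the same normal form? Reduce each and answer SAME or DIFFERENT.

Answer: DIFFERENT — A ⇓ K, B ⇓ SK

Working:
Term A:
  start: KIIK(K(IK)(S(IK)))I
  →1  IK(K(IK)(S(IK)))I
  →2  K(K(IK)(S(IK)))I
  →3  K(IK)(S(IK))
  →4  IK
  →5  K

Term B:
  start: KS(KKS)(IKK(KI))
  →1  S(IKK(KI))
  →2  S(KK(KI))
  →3  SK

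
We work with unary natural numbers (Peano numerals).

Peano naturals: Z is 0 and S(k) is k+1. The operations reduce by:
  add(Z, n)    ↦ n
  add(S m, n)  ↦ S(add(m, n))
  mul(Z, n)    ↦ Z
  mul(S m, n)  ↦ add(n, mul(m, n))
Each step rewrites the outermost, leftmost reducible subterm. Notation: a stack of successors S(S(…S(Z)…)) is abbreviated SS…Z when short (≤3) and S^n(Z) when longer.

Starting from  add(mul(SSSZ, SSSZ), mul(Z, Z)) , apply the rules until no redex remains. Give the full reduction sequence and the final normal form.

  start: add(mul(SSSZ, SSSZ), mul(Z, Z))
  →1  add(add(SSSZ, mul(SSZ, SSSZ)), mul(Z, Z))
  →2  add(S(add(SSZ, mul(SSZ, SSSZ))), mul(Z, Z))
  →3  S(add(add(SSZ, mul(SSZ, SSSZ)), mul(Z, Z)))
  →4  S(add(S(add(SZ, mul(SSZ, SSSZ))), mul(Z, Z)))
  →5  S(S(add(add(SZ, mul(SSZ, SSSZ)), mul(Z, Z))))
  →6  S(S(add(S(add(Z, mul(SSZ, SSSZ))), mul(Z, Z))))
  →7  S(S(S(add(add(Z, mul(SSZ, SSSZ)), mul(Z, Z)))))
  →8  S(S(S(add(mul(SSZ, SSSZ), mul(Z, Z)))))
  →9  S(S(S(add(add(SSSZ, mul(SZ, SSSZ)), mul(Z, Z)))))
  →10  S(S(S(add(S(add(SSZ, mul(SZ, SSSZ))), mul(Z, Z)))))
  →11  S(S(S(S(add(add(SSZ, mul(SZ, SSSZ)), mul(Z, Z))))))
  →12  S(S(S(S(add(S(add(SZ, mul(SZ, SSSZ))), mul(Z, Z))))))
  →13  S(S(S(S(S(add(add(SZ, mul(SZ, SSSZ)), mul(Z, Z)))))))
  →14  S(S(S(S(S(add(S(add(Z, mul(SZ, SSSZ))), mul(Z, Z)))))))
  →15  S(S(S(S(S(S(add(add(Z, mul(SZ, SSSZ)), mul(Z, Z))))))))
  →16  S(S(S(S(S(S(add(mul(SZ, SSSZ), mul(Z, Z))))))))
  →17  S(S(S(S(S(S(add(add(SSSZ, mul(Z, SSSZ)), mul(Z, Z))))))))
  →18  S(S(S(S(S(S(add(S(add(SSZ, mul(Z, SSSZ))), mul(Z, Z))))))))
  →19  S(S(S(S(S(S(S(add(add(SSZ, mul(Z, SSSZ)), mul(Z, Z)))))))))
  →20  S(S(S(S(S(S(S(add(S(add(SZ, mul(Z, SSSZ))), mul(Z, Z)))))))))
  →21  S(S(S(S(S(S(S(S(add(add(SZ, mul(Z, SSSZ)), mul(Z, Z))))))))))
  →22  S(S(S(S(S(S(S(S(add(S(add(Z, mul(Z, SSSZ))), mul(Z, Z))))))))))
  →23  S(S(S(S(S(S(S(S(S(add(add(Z, mul(Z, SSSZ)), mul(Z, Z)))))))))))
  →24  S(S(S(S(S(S(S(S(S(add(mul(Z, SSSZ), mul(Z, Z)))))))))))
  →25  S(S(S(S(S(S(S(S(S(add(Z, mul(Z, Z)))))))))))
  →26  S(S(S(S(S(S(S(S(S(mul(Z, Z))))))))))
  →27  S^9(Z)

Answer: normal form = S^9(Z)  (in 27 steps)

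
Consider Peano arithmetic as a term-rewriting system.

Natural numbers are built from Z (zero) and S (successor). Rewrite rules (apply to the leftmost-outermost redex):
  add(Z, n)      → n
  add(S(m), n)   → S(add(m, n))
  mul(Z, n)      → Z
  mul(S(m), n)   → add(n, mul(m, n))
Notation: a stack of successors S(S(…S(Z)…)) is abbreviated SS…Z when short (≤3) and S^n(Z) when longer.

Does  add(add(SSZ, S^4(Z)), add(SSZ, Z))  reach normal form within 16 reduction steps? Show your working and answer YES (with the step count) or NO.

  start: add(add(SSZ, S^4(Z)), add(SSZ, Z))
  [1] add(S(add(SZ, S^4(Z))), add(SSZ, Z))
  [2] S(add(add(SZ, S^4(Z)), add(SSZ, Z)))
  [3] S(add(S(add(Z, S^4(Z))), add(SSZ, Z)))
  [4] S(S(add(add(Z, S^4(Z)), add(SSZ, Z))))
  [5] S(S(add(S^4(Z), add(SSZ, Z))))
  [6] S(S(S(add(SSSZ, add(SSZ, Z)))))
  [7] S(S(S(S(add(SSZ, add(SSZ, Z))))))
  [8] S(S(S(S(S(add(SZ, add(SSZ, Z)))))))
  [9] S(S(S(S(S(S(add(Z, add(SSZ, Z))))))))
  [10] S(S(S(S(S(S(add(SSZ, Z)))))))
  [11] S(S(S(S(S(S(S(add(SZ, Z))))))))
  [12] S(S(S(S(S(S(S(S(add(Z, Z)))))))))
  [13] S^8(Z)

Answer: YES — reaches normal form S^8(Z) in 13 ≤ 16 steps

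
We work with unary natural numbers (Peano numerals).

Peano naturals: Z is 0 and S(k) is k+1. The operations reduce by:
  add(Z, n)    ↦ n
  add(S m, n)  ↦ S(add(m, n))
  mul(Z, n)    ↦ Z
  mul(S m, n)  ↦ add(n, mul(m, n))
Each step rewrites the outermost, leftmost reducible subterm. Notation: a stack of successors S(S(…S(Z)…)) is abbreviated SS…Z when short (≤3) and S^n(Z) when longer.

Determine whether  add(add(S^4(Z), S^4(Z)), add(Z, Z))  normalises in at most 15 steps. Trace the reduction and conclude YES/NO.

Answer: YES — reaches normal form S^8(Z) in 15 ≤ 15 steps

Reduction:
  start: add(add(S^4(Z), S^4(Z)), add(Z, Z))
  →1  add(S(add(SSSZ, S^4(Z))), add(Z, Z))
  →2  S(add(add(SSSZ, S^4(Z)), add(Z, Z)))
  →3  S(add(S(add(SSZ, S^4(Z))), add(Z, Z)))
  →4  S(S(add(add(SSZ, S^4(Z)), add(Z, Z))))
  →5  S(S(add(S(add(SZ, S^4(Z))), add(Z, Z))))
  →6  S(S(S(add(add(SZ, S^4(Z)), add(Z, Z)))))
  →7  S(S(S(add(S(add(Z, S^4(Z))), add(Z, Z)))))
  →8  S(S(S(S(add(add(Z, S^4(Z)), add(Z, Z))))))
  →9  S(S(S(S(add(S^4(Z), add(Z, Z))))))
  →10  S(S(S(S(S(add(SSSZ, add(Z, Z)))))))
  →11  S(S(S(S(S(S(add(SSZ, add(Z, Z))))))))
  →12  S(S(S(S(S(S(S(add(SZ, add(Z, Z)))))))))
  →13  S(S(S(S(S(S(S(S(add(Z, add(Z, Z))))))))))
  →14  S(S(S(S(S(S(S(S(add(Z, Z)))))))))
  →15  S^8(Z)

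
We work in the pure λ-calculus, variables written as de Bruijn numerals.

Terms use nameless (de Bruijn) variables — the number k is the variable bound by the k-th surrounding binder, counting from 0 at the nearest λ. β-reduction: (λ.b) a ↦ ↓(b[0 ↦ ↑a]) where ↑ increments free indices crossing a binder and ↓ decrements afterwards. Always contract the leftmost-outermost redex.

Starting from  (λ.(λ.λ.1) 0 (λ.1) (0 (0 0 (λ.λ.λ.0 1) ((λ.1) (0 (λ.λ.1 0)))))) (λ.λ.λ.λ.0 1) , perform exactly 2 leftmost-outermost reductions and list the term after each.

  start: (λ.(λ.λ.1) 0 (λ.1) (0 (0 0 (λ.λ.λ.0 1) ((λ.1) (0 (λ.λ.1 0)))))) (λ.λ.λ.λ.0 1)
  [1] (λ.λ.1) (λ.λ.λ.λ.0 1) (λ.λ.λ.λ.λ.0 1) ((λ.λ.λ.λ.0 1) ((λ.λ.λ.λ.0 1) (λ.λ.λ.λ.0 1) (λ.λ.λ.0 1) ((λ.λ.λ.λ.λ.0 1) ((λ.λ.λ.λ.0 1) (λ.λ.1 0)))))
  [2] (λ.λ.λ.λ.λ.0 1) (λ.λ.λ.λ.λ.0 1) ((λ.λ.λ.λ.0 1) ((λ.λ.λ.λ.0 1) (λ.λ.λ.λ.0 1) (λ.λ.λ.0 1) ((λ.λ.λ.λ.λ.0 1) ((λ.λ.λ.λ.0 1) (λ.λ.1 0)))))

Answer: after 2 steps: (λ.λ.λ.λ.λ.0 1) (λ.λ.λ.λ.λ.0 1) ((λ.λ.λ.λ.0 1) ((λ.λ.λ.λ.0 1) (λ.λ.λ.λ.0 1) (λ.λ.λ.0 1) ((λ.λ.λ.λ.λ.0 1) ((λ.λ.λ.λ.0 1) (λ.λ.1 0)))))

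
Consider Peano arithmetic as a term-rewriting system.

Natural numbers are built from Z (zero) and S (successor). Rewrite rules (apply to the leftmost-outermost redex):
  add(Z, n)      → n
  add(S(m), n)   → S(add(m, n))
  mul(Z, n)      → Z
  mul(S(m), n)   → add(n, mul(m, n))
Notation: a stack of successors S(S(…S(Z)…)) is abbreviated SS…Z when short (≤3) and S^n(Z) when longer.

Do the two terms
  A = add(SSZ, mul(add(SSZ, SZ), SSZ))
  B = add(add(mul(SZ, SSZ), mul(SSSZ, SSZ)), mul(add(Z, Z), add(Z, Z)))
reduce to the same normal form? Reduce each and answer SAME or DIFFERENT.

Term A:
  start: add(SSZ, mul(add(SSZ, SZ), SSZ))
  step 1: S(add(SZ, mul(add(SSZ, SZ), SSZ)))
  step 2: S(S(add(Z, mul(add(SSZ, SZ), SSZ))))
  step 3: S(S(mul(add(SSZ, SZ), SSZ)))
  step 4: S(S(mul(S(add(SZ, SZ)), SSZ)))
  step 5: S(S(add(SSZ, mul(add(SZ, SZ), SSZ))))
  step 6: S(S(S(add(SZ, mul(add(SZ, SZ), SSZ)))))
  step 7: S(S(S(S(add(Z, mul(add(SZ, SZ), SSZ))))))
  step 8: S(S(S(S(mul(add(SZ, SZ), SSZ)))))
  step 9: S(S(S(S(mul(S(add(Z, SZ)), SSZ)))))
  step 10: S(S(S(S(add(SSZ, mul(add(Z, SZ), SSZ))))))
  step 11: S(S(S(S(S(add(SZ, mul(add(Z, SZ), SSZ)))))))
  step 12: S(S(S(S(S(S(add(Z, mul(add(Z, SZ), SSZ))))))))
  step 13: S(S(S(S(S(S(mul(add(Z, SZ), SSZ)))))))
  step 14: S(S(S(S(S(S(mul(SZ, SSZ)))))))
  step 15: S(S(S(S(S(S(add(SSZ, mul(Z, SSZ))))))))
  step 16: S(S(S(S(S(S(S(add(SZ, mul(Z, SSZ)))))))))
  step 17: S(S(S(S(S(S(S(S(add(Z, mul(Z, SSZ))))))))))
  step 18: S(S(S(S(S(S(S(S(mul(Z, SSZ)))))))))
  step 19: S^8(Z)

Term B:
  start: add(add(mul(SZ, SSZ), mul(SSSZ, SSZ)), mul(add(Z, Z), add(Z, Z)))
  step 1: add(add(add(SSZ, mul(Z, SSZ)), mul(SSSZ, SSZ)), mul(add(Z, Z), add(Z, Z)))
  step 2: add(add(S(add(SZ, mul(Z, SSZ))), mul(SSSZ, SSZ)), mul(add(Z, Z), add(Z, Z)))
  step 3: add(S(add(add(SZ, mul(Z, SSZ)), mul(SSSZ, SSZ))), mul(add(Z, Z), add(Z, Z)))
  step 4: S(add(add(add(SZ, mul(Z, SSZ)), mul(SSSZ, SSZ)), mul(add(Z, Z), add(Z, Z))))
  step 5: S(add(add(S(add(Z, mul(Z, SSZ))), mul(SSSZ, SSZ)), mul(add(Z, Z), add(Z, Z))))
  step 6: S(add(S(add(add(Z, mul(Z, SSZ)), mul(SSSZ, SSZ))), mul(add(Z, Z), add(Z, Z))))
  step 7: S(S(add(add(add(Z, mul(Z, SSZ)), mul(SSSZ, SSZ)), mul(add(Z, Z), add(Z, Z)))))
  step 8: S(S(add(add(mul(Z, SSZ), mul(SSSZ, SSZ)), mul(add(Z, Z), add(Z, Z)))))
  step 9: S(S(add(add(Z, mul(SSSZ, SSZ)), mul(add(Z, Z), add(Z, Z)))))
  step 10: S(S(add(mul(SSSZ, SSZ), mul(add(Z, Z), add(Z, Z)))))
  step 11: S(S(add(add(SSZ, mul(SSZ, SSZ)), mul(add(Z, Z), add(Z, Z)))))
  step 12: S(S(add(S(add(SZ, mul(SSZ, SSZ))), mul(add(Z, Z), add(Z, Z)))))
  step 13: S(S(S(add(add(SZ, mul(SSZ, SSZ)), mul(add(Z, Z), add(Z, Z))))))
  step 14: S(S(S(add(S(add(Z, mul(SSZ, SSZ))), mul(add(Z, Z), add(Z, Z))))))
  step 15: S(S(S(S(add(add(Z, mul(SSZ, SSZ)), mul(add(Z, Z), add(Z, Z)))))))
  step 16: S(S(S(S(add(mul(SSZ, SSZ), mul(add(Z, Z), add(Z, Z)))))))
  step 17: S(S(S(S(add(add(SSZ, mul(SZ, SSZ)), mul(add(Z, Z), add(Z, Z)))))))
  step 18: S(S(S(S(add(S(add(SZ, mul(SZ, SSZ))), mul(add(Z, Z), add(Z, Z)))))))
  step 19: S(S(S(S(S(add(add(SZ, mul(SZ, SSZ)), mul(add(Z, Z), add(Z, Z))))))))
  step 20: S(S(S(S(S(add(S(add(Z, mul(SZ, SSZ))), mul(add(Z, Z), add(Z, Z))))))))
  step 21: S(S(S(S(S(S(add(add(Z, mul(SZ, SSZ)), mul(add(Z, Z), add(Z, Z)))))))))
  step 22: S(S(S(S(S(S(add(mul(SZ, SSZ), mul(add(Z, Z), add(Z, Z)))))))))
  step 23: S(S(S(S(S(S(add(add(SSZ, mul(Z, SSZ)), mul(add(Z, Z), add(Z, Z)))))))))
  step 24: S(S(S(S(S(S(add(S(add(SZ, mul(Z, SSZ))), mul(add(Z, Z), add(Z, Z)))))))))
  step 25: S(S(S(S(S(S(S(add(add(SZ, mul(Z, SSZ)), mul(add(Z, Z), add(Z, Z))))))))))
  step 26: S(S(S(S(S(S(S(add(S(add(Z, mul(Z, SSZ))), mul(add(Z, Z), add(Z, Z))))))))))
  step 27: S(S(S(S(S(S(S(S(add(add(Z, mul(Z, SSZ)), mul(add(Z, Z), add(Z, Z)))))))))))
  step 28: S(S(S(S(S(S(S(S(add(mul(Z, SSZ), mul(add(Z, Z), add(Z, Z)))))))))))
  step 29: S(S(S(S(S(S(S(S(add(Z, mul(add(Z, Z), add(Z, Z)))))))))))
  step 30: S(S(S(S(S(S(S(S(mul(add(Z, Z), add(Z, Z))))))))))
  step 31: S(S(S(S(S(S(S(S(mul(Z, add(Z, Z))))))))))
  step 32: S^8(Z)

Answer: SAME — A ⇓ S^8(Z), B ⇓ S^8(Z)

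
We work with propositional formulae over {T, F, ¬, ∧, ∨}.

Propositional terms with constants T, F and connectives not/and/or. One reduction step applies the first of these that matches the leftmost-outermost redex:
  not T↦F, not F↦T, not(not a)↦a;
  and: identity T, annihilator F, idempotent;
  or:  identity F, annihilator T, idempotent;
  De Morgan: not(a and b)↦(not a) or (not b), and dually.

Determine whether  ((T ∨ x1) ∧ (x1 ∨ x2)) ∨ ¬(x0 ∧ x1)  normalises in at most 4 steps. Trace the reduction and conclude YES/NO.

  start: ((T ∨ x1) ∧ (x1 ∨ x2)) ∨ ¬(x0 ∧ x1)
  [1] (T ∧ (x1 ∨ x2)) ∨ ¬(x0 ∧ x1)
  [2] (x1 ∨ x2) ∨ ¬(x0 ∧ x1)
  [3] (x1 ∨ x2) ∨ (¬x0 ∨ ¬x1)

Answer: YES — reaches normal form (x1 ∨ x2) ∨ (¬x0 ∨ ¬x1) in 3 ≤ 4 steps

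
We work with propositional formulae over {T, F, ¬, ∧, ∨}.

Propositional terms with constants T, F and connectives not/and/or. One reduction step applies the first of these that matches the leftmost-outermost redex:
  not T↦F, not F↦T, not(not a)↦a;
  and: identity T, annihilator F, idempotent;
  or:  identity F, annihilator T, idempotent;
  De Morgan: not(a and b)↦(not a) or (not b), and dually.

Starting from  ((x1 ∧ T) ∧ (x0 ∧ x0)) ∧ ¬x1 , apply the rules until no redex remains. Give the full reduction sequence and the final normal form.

Answer: normal form = (x1 ∧ x0) ∧ ¬x1  (in 2 steps)

Working:
  start: ((x1 ∧ T) ∧ (x0 ∧ x0)) ∧ ¬x1
  →1  (x1 ∧ (x0 ∧ x0)) ∧ ¬x1
  →2  (x1 ∧ x0) ∧ ¬x1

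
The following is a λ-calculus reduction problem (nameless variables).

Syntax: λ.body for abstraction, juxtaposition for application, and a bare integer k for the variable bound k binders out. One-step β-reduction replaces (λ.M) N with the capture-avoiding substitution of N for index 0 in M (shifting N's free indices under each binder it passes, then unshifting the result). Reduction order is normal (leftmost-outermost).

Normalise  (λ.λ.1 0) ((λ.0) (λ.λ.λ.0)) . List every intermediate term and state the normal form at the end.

Answer: normal form = λ.λ.λ.0  (in 3 steps)

Reduction:
  start: (λ.λ.1 0) ((λ.0) (λ.λ.λ.0))
  →1  λ.(λ.0) (λ.λ.λ.0) 0
  →2  λ.(λ.λ.λ.0) 0
  →3  λ.λ.λ.0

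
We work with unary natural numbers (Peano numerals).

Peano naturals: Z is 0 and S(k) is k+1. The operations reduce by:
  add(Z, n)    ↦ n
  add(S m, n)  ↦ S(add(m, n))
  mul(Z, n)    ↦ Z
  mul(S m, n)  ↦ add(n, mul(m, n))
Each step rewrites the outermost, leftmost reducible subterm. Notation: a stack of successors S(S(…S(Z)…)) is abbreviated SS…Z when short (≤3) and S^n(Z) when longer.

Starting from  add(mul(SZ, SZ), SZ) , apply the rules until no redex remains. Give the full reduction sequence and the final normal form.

  start: add(mul(SZ, SZ), SZ)
  →1  add(add(SZ, mul(Z, SZ)), SZ)
  →2  add(S(add(Z, mul(Z, SZ))), SZ)
  →3  S(add(add(Z, mul(Z, SZ)), SZ))
  →4  S(add(mul(Z, SZ), SZ))
  →5  S(add(Z, SZ))
  →6  SSZ

Answer: normal form = SSZ  (in 6 steps)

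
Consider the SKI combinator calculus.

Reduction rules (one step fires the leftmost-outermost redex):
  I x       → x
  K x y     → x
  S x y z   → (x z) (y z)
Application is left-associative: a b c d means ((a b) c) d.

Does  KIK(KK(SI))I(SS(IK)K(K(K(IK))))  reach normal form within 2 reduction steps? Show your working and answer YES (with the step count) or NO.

  start: KIK(KK(SI))I(SS(IK)K(K(K(IK))))
  step 1: I(KK(SI))I(SS(IK)K(K(K(IK))))
  step 2: KK(SI)I(SS(IK)K(K(K(IK))))

Answer: NO — after 2 steps the term is KK(SI)I(SS(IK)K(K(K(IK)))), not yet normal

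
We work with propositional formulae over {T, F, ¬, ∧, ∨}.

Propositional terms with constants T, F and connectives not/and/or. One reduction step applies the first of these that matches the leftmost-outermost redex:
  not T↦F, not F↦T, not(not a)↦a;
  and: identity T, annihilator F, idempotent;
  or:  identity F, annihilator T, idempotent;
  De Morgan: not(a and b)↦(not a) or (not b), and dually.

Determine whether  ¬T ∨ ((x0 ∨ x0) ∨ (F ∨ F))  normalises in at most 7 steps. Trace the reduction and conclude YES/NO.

  start: ¬T ∨ ((x0 ∨ x0) ∨ (F ∨ F))
  [1] F ∨ ((x0 ∨ x0) ∨ (F ∨ F))
  [2] (x0 ∨ x0) ∨ (F ∨ F)
  [3] x0 ∨ (F ∨ F)
  [4] x0 ∨ F
  [5] x0

Answer: YES — reaches normal form x0 in 5 ≤ 7 steps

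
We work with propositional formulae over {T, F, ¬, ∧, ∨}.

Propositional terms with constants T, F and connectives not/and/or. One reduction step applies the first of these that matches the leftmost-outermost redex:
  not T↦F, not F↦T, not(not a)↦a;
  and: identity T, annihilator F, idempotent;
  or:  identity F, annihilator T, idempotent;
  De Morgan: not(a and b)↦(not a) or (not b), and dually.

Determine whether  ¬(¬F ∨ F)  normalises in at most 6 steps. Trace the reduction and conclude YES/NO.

  start: ¬(¬F ∨ F)
  →1  ¬¬F ∧ ¬F
  →2  F ∧ ¬F
  →3  F

Answer: YES — reaches normal form F in 3 ≤ 6 steps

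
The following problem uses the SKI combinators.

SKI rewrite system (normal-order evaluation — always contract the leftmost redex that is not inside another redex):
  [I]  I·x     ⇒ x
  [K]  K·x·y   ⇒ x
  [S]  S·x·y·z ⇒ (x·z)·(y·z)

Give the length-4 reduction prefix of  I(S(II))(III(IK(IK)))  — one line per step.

Answer: after 4 steps: SI(I(IK(IK)))

Reduction:
  start: I(S(II))(III(IK(IK)))
  step 1: S(II)(III(IK(IK)))
  step 2: SI(III(IK(IK)))
  step 3: SI(II(IK(IK)))
  step 4: SI(I(IK(IK)))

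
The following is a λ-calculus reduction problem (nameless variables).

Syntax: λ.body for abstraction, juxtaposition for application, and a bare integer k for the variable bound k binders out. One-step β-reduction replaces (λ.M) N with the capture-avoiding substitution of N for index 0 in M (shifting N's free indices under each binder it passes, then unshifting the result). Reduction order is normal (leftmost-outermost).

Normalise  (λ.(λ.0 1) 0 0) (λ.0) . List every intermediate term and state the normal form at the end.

Answer: normal form = λ.0  (in 4 steps)

Working:
  start: (λ.(λ.0 1) 0 0) (λ.0)
  →1  (λ.0 (λ.0)) (λ.0) (λ.0)
  →2  (λ.0) (λ.0) (λ.0)
  →3  (λ.0) (λ.0)
  →4  λ.0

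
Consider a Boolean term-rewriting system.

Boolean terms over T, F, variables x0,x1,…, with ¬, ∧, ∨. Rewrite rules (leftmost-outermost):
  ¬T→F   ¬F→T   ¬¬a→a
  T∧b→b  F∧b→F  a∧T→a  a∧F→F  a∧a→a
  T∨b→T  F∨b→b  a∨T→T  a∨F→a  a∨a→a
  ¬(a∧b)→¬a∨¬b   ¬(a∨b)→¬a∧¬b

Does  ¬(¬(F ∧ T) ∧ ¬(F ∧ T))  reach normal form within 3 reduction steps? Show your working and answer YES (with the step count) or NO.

Answer: NO — after 3 steps the term is F ∧ T, not yet normal

Working:
  start: ¬(¬(F ∧ T) ∧ ¬(F ∧ T))
  →1  ¬¬(F ∧ T) ∨ ¬¬(F ∧ T)
  →2  ¬¬(F ∧ T)
  →3  F ∧ T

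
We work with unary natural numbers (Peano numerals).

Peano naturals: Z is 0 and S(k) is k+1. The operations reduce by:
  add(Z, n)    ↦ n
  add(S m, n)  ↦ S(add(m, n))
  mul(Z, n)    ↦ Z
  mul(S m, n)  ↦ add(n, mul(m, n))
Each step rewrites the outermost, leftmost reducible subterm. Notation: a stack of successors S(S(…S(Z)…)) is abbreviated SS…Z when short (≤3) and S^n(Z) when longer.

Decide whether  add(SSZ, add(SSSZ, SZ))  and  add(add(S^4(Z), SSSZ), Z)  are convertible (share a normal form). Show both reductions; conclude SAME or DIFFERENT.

Term A:
  start: add(SSZ, add(SSSZ, SZ))
  step 1: S(add(SZ, add(SSSZ, SZ)))
  step 2: S(S(add(Z, add(SSSZ, SZ))))
  step 3: S(S(add(SSSZ, SZ)))
  step 4: S(S(S(add(SSZ, SZ))))
  step 5: S(S(S(S(add(SZ, SZ)))))
  step 6: S(S(S(S(S(add(Z, SZ))))))
  step 7: S^6(Z)

Term B:
  start: add(add(S^4(Z), SSSZ), Z)
  step 1: add(S(add(SSSZ, SSSZ)), Z)
  step 2: S(add(add(SSSZ, SSSZ), Z))
  step 3: S(add(S(add(SSZ, SSSZ)), Z))
  step 4: S(S(add(add(SSZ, SSSZ), Z)))
  step 5: S(S(add(S(add(SZ, SSSZ)), Z)))
  step 6: S(S(S(add(add(SZ, SSSZ), Z))))
  step 7: S(S(S(add(S(add(Z, SSSZ)), Z))))
  step 8: S(S(S(S(add(add(Z, SSSZ), Z)))))
  step 9: S(S(S(S(add(SSSZ, Z)))))
  step 10: S(S(S(S(S(add(SSZ, Z))))))
  step 11: S(S(S(S(S(S(add(SZ, Z)))))))
  step 12: S(S(S(S(S(S(S(add(Z, Z))))))))
  step 13: S^7(Z)

Answer: DIFFERENT — A ⇓ S^6(Z), B ⇓ S^7(Z)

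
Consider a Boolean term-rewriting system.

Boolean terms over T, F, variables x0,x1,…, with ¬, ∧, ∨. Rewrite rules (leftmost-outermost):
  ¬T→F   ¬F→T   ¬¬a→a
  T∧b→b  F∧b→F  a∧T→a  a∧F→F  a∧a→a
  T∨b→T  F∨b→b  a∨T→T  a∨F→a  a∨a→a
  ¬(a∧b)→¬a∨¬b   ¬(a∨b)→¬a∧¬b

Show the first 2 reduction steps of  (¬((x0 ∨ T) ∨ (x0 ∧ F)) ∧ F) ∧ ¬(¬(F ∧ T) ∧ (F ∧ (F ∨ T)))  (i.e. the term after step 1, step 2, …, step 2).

  start: (¬((x0 ∨ T) ∨ (x0 ∧ F)) ∧ F) ∧ ¬(¬(F ∧ T) ∧ (F ∧ (F ∨ T)))
  →1  F ∧ ¬(¬(F ∧ T) ∧ (F ∧ (F ∨ T)))
  →2  F

Answer: after 2 steps: F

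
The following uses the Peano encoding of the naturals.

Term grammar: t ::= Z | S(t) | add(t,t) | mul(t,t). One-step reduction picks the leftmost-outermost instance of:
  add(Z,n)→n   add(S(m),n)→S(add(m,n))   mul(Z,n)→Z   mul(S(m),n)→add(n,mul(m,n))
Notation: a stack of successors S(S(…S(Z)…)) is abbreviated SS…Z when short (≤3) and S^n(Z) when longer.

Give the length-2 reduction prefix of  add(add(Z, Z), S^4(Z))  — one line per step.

  start: add(add(Z, Z), S^4(Z))
  [1] add(Z, S^4(Z))
  [2] S^4(Z)

Answer: after 2 steps: S^4(Z)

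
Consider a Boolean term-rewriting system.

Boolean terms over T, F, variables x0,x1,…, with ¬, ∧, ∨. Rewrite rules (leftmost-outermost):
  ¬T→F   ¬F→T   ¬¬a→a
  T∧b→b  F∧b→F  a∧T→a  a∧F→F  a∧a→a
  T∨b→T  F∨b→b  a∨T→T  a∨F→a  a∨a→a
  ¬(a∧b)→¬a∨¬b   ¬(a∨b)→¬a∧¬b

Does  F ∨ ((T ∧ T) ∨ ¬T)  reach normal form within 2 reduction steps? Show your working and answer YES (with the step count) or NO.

Answer: NO — after 2 steps the term is T ∨ ¬T, not yet normal

Working:
  start: F ∨ ((T ∧ T) ∨ ¬T)
  [1] (T ∧ T) ∨ ¬T
  [2] T ∨ ¬T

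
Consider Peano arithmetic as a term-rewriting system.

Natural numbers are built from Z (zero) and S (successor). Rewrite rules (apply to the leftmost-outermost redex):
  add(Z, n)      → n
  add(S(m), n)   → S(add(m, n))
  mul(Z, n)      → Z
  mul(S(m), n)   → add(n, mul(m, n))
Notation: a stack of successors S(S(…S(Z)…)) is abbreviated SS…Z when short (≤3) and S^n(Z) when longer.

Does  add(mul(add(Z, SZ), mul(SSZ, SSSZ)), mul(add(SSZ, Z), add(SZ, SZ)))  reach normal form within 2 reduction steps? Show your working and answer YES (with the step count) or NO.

Answer: NO — after 2 steps the term is add(add(mul(SSZ, SSSZ), mul(Z, mul(SSZ, SSSZ))), mul(add(SSZ, Z), add(SZ, SZ))), not yet normal

Derivation:
  start: add(mul(add(Z, SZ), mul(SSZ, SSSZ)), mul(add(SSZ, Z), add(SZ, SZ)))
  [1] add(mul(SZ, mul(SSZ, SSSZ)), mul(add(SSZ, Z), add(SZ, SZ)))
  [2] add(add(mul(SSZ, SSSZ), mul(Z, mul(SSZ, SSSZ))), mul(add(SSZ, Z), add(SZ, SZ)))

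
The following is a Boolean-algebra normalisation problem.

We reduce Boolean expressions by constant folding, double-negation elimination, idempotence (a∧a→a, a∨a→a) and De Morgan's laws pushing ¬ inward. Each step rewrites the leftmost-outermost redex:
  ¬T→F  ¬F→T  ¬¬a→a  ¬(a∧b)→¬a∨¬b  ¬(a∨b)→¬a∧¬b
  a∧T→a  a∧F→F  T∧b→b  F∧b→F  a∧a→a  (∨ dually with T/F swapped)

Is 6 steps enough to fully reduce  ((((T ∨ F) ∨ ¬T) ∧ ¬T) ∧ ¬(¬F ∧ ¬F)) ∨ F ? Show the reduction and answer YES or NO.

  start: ((((T ∨ F) ∨ ¬T) ∧ ¬T) ∧ ¬(¬F ∧ ¬F)) ∨ F
  [1] (((T ∨ F) ∨ ¬T) ∧ ¬T) ∧ ¬(¬F ∧ ¬F)
  [2] ((T ∨ ¬T) ∧ ¬T) ∧ ¬(¬F ∧ ¬F)
  [3] (T ∧ ¬T) ∧ ¬(¬F ∧ ¬F)
  [4] ¬T ∧ ¬(¬F ∧ ¬F)
  [5] F ∧ ¬(¬F ∧ ¬F)
  [6] F

Answer: YES — reaches normal form F in 6 ≤ 6 steps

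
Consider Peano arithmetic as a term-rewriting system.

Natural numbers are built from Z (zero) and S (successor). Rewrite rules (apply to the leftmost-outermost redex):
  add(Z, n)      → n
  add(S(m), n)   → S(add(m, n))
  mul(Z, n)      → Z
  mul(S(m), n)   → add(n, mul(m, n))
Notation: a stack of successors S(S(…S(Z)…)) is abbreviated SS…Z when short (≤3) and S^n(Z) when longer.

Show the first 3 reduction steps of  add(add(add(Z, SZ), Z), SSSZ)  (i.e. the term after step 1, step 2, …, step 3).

  start: add(add(add(Z, SZ), Z), SSSZ)
  step 1: add(add(SZ, Z), SSSZ)
  step 2: add(S(add(Z, Z)), SSSZ)
  step 3: S(add(add(Z, Z), SSSZ))

Answer: after 3 steps: S(add(add(Z, Z), SSSZ))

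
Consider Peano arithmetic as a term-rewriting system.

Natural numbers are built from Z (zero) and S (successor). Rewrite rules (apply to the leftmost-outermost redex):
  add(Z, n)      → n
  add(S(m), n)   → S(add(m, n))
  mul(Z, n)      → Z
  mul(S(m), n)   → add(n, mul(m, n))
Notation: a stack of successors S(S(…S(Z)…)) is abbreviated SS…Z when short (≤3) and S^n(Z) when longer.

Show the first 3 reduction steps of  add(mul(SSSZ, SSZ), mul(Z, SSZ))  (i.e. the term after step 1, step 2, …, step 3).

Answer: after 3 steps: S(add(add(SZ, mul(SSZ, SSZ)), mul(Z, SSZ)))

Derivation:
  start: add(mul(SSSZ, SSZ), mul(Z, SSZ))
  →1  add(add(SSZ, mul(SSZ, SSZ)), mul(Z, SSZ))
  →2  add(S(add(SZ, mul(SSZ, SSZ))), mul(Z, SSZ))
  →3  S(add(add(SZ, mul(SSZ, SSZ)), mul(Z, SSZ)))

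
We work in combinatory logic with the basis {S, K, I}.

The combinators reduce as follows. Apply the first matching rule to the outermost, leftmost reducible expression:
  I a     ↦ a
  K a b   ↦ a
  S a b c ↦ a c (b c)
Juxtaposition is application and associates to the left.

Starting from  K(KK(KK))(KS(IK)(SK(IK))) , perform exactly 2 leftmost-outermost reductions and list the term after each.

Answer: after 2 steps: K

Derivation:
  start: K(KK(KK))(KS(IK)(SK(IK)))
  step 1: KK(KK)
  step 2: K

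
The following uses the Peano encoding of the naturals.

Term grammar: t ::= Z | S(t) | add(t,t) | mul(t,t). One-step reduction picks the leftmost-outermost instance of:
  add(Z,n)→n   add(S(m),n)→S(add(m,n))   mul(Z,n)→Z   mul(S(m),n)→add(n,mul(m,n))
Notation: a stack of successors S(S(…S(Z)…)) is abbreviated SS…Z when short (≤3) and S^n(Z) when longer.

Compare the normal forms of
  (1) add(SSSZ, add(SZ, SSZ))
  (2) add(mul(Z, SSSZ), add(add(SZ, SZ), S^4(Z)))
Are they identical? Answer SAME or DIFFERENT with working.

Term A:
  start: add(SSSZ, add(SZ, SSZ))
  →1  S(add(SSZ, add(SZ, SSZ)))
  →2  S(S(add(SZ, add(SZ, SSZ))))
  →3  S(S(S(add(Z, add(SZ, SSZ)))))
  →4  S(S(S(add(SZ, SSZ))))
  →5  S(S(S(S(add(Z, SSZ)))))
  →6  S^6(Z)

Term B:
  start: add(mul(Z, SSSZ), add(add(SZ, SZ), S^4(Z)))
  →1  add(Z, add(add(SZ, SZ), S^4(Z)))
  →2  add(add(SZ, SZ), S^4(Z))
  →3  add(S(add(Z, SZ)), S^4(Z))
  →4  S(add(add(Z, SZ), S^4(Z)))
  →5  S(add(SZ, S^4(Z)))
  →6  S(S(add(Z, S^4(Z))))
  →7  S^6(Z)

Answer: SAME — A ⇓ S^6(Z), B ⇓ S^6(Z)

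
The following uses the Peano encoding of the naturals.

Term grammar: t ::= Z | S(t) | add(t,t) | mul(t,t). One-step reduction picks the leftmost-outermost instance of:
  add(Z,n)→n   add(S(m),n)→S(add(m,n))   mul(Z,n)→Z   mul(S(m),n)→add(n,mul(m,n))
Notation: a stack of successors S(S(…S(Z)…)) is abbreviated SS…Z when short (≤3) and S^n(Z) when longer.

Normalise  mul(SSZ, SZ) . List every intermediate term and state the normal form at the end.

  start: mul(SSZ, SZ)
  [1] add(SZ, mul(SZ, SZ))
  [2] S(add(Z, mul(SZ, SZ)))
  [3] S(mul(SZ, SZ))
  [4] S(add(SZ, mul(Z, SZ)))
  [5] S(S(add(Z, mul(Z, SZ))))
  [6] S(S(mul(Z, SZ)))
  [7] SSZ

Answer: normal form = SSZ  (in 7 steps)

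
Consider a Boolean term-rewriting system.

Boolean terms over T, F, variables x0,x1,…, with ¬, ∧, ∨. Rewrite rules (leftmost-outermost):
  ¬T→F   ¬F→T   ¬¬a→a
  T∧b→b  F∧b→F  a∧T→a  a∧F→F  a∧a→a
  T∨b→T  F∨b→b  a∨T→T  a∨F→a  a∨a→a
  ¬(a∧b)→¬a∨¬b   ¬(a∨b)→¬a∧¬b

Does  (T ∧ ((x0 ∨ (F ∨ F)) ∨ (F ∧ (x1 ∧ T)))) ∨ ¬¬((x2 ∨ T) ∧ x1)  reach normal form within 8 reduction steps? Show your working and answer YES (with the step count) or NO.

Answer: YES — reaches normal form x0 ∨ x1 in 8 ≤ 8 steps

Derivation:
  start: (T ∧ ((x0 ∨ (F ∨ F)) ∨ (F ∧ (x1 ∧ T)))) ∨ ¬¬((x2 ∨ T) ∧ x1)
  step 1: ((x0 ∨ (F ∨ F)) ∨ (F ∧ (x1 ∧ T))) ∨ ¬¬((x2 ∨ T) ∧ x1)
  step 2: ((x0 ∨ F) ∨ (F ∧ (x1 ∧ T))) ∨ ¬¬((x2 ∨ T) ∧ x1)
  step 3: (x0 ∨ (F ∧ (x1 ∧ T))) ∨ ¬¬((x2 ∨ T) ∧ x1)
  step 4: (x0 ∨ F) ∨ ¬¬((x2 ∨ T) ∧ x1)
  step 5: x0 ∨ ¬¬((x2 ∨ T) ∧ x1)
  step 6: x0 ∨ ((x2 ∨ T) ∧ x1)
  step 7: x0 ∨ (T ∧ x1)
  step 8: x0 ∨ x1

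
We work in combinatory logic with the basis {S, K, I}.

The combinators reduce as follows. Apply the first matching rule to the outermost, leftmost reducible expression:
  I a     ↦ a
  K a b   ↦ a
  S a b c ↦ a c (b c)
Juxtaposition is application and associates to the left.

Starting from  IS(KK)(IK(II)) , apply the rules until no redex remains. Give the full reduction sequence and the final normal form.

Answer: normal form = S(KK)(KI)  (in 3 steps)

Reduction:
  start: IS(KK)(IK(II))
  →1  S(KK)(IK(II))
  →2  S(KK)(K(II))
  →3  S(KK)(KI)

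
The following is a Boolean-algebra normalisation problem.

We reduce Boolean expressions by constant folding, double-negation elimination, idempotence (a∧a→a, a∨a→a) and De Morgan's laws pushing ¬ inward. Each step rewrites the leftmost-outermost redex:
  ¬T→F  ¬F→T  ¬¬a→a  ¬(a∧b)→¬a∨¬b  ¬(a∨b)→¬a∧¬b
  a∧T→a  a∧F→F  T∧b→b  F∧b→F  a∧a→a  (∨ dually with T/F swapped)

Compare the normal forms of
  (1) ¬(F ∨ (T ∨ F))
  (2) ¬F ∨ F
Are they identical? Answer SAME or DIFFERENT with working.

Answer: DIFFERENT — A ⇓ F, B ⇓ T

Derivation:
Term A:
  start: ¬(F ∨ (T ∨ F))
  →1  ¬F ∧ ¬(T ∨ F)
  →2  T ∧ ¬(T ∨ F)
  →3  ¬(T ∨ F)
  →4  ¬T ∧ ¬F
  →5  F ∧ ¬F
  →6  F

Term B:
  start: ¬F ∨ F
  →1  ¬F
  →2  T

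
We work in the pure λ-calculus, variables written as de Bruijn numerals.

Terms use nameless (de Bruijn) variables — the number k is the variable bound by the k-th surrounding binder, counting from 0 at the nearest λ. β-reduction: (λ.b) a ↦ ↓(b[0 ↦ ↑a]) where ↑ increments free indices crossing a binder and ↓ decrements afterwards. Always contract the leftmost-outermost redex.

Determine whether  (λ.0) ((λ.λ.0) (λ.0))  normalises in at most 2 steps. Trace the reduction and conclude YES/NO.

  start: (λ.0) ((λ.λ.0) (λ.0))
  step 1: (λ.λ.0) (λ.0)
  step 2: λ.0

Answer: YES — reaches normal form λ.0 in 2 ≤ 2 steps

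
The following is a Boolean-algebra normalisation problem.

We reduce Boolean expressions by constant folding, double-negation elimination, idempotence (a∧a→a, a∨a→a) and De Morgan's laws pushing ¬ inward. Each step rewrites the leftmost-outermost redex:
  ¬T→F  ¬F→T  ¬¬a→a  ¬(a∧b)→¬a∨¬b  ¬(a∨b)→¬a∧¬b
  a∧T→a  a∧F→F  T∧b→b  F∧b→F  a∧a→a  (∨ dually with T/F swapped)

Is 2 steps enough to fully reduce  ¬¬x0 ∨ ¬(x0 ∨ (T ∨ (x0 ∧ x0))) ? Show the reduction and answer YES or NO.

  start: ¬¬x0 ∨ ¬(x0 ∨ (T ∨ (x0 ∧ x0)))
  step 1: x0 ∨ ¬(x0 ∨ (T ∨ (x0 ∧ x0)))
  step 2: x0 ∨ (¬x0 ∧ ¬(T ∨ (x0 ∧ x0)))

Answer: NO — after 2 steps the term is x0 ∨ (¬x0 ∧ ¬(T ∨ (x0 ∧ x0))), not yet normal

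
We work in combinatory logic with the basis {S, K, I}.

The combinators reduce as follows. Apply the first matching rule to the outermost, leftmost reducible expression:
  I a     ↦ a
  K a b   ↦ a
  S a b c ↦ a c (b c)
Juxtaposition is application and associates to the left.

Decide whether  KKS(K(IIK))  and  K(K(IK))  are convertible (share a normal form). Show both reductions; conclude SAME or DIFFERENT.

Answer: SAME — A ⇓ K(KK), B ⇓ K(KK)

Reduction:
Term A:
  start: KKS(K(IIK))
  step 1: K(K(IIK))
  step 2: K(K(IK))
  step 3: K(KK)

Term B:
  start: K(K(IK))
  step 1: K(KK)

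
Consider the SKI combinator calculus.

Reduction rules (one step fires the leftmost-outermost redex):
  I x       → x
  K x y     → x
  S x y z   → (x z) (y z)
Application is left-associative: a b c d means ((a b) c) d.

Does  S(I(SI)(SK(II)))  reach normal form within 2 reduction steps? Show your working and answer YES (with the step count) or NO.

  start: S(I(SI)(SK(II)))
  [1] S(SI(SK(II)))
  [2] S(SI(SKI))

Answer: YES — reaches normal form S(SI(SKI)) in 2 ≤ 2 steps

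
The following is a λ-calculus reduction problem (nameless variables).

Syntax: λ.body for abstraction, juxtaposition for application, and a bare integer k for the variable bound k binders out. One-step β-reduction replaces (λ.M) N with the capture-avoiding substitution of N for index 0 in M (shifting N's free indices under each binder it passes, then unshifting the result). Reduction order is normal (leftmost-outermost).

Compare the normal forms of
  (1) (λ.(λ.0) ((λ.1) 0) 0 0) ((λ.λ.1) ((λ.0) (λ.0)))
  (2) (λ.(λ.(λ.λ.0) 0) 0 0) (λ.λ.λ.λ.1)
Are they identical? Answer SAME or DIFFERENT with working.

Answer: DIFFERENT — A ⇓ λ.λ.0, B ⇓ λ.λ.λ.λ.1

Working:
Term A:
  start: (λ.(λ.0) ((λ.1) 0) 0 0) ((λ.λ.1) ((λ.0) (λ.0)))
  [1] (λ.0) ((λ.(λ.λ.1) ((λ.0) (λ.0))) ((λ.λ.1) ((λ.0) (λ.0)))) ((λ.λ.1) ((λ.0) (λ.0))) ((λ.λ.1) ((λ.0) (λ.0)))
  [2] (λ.(λ.λ.1) ((λ.0) (λ.0))) ((λ.λ.1) ((λ.0) (λ.0))) ((λ.λ.1) ((λ.0) (λ.0))) ((λ.λ.1) ((λ.0) (λ.0)))
  [3] (λ.λ.1) ((λ.0) (λ.0)) ((λ.λ.1) ((λ.0) (λ.0))) ((λ.λ.1) ((λ.0) (λ.0)))
  [4] (λ.(λ.0) (λ.0)) ((λ.λ.1) ((λ.0) (λ.0))) ((λ.λ.1) ((λ.0) (λ.0)))
  [5] (λ.0) (λ.0) ((λ.λ.1) ((λ.0) (λ.0)))
  [6] (λ.0) ((λ.λ.1) ((λ.0) (λ.0)))
  [7] (λ.λ.1) ((λ.0) (λ.0))
  [8] λ.(λ.0) (λ.0)
  [9] λ.λ.0

Term B:
  start: (λ.(λ.(λ.λ.0) 0) 0 0) (λ.λ.λ.λ.1)
  [1] (λ.(λ.λ.0) 0) (λ.λ.λ.λ.1) (λ.λ.λ.λ.1)
  [2] (λ.λ.0) (λ.λ.λ.λ.1) (λ.λ.λ.λ.1)
  [3] (λ.0) (λ.λ.λ.λ.1)
  [4] λ.λ.λ.λ.1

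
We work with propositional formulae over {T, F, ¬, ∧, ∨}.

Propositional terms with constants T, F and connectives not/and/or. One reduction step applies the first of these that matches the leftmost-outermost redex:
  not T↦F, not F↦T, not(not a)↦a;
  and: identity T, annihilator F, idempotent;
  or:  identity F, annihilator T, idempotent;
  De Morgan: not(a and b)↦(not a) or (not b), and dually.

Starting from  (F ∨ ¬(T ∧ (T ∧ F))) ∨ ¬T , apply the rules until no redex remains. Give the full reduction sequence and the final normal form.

Answer: normal form = T  (in 9 steps)

Reduction:
  start: (F ∨ ¬(T ∧ (T ∧ F))) ∨ ¬T
  [1] ¬(T ∧ (T ∧ F)) ∨ ¬T
  [2] (¬T ∨ ¬(T ∧ F)) ∨ ¬T
  [3] (F ∨ ¬(T ∧ F)) ∨ ¬T
  [4] ¬(T ∧ F) ∨ ¬T
  [5] (¬T ∨ ¬F) ∨ ¬T
  [6] (F ∨ ¬F) ∨ ¬T
  [7] ¬F ∨ ¬T
  [8] T ∨ ¬T
  [9] T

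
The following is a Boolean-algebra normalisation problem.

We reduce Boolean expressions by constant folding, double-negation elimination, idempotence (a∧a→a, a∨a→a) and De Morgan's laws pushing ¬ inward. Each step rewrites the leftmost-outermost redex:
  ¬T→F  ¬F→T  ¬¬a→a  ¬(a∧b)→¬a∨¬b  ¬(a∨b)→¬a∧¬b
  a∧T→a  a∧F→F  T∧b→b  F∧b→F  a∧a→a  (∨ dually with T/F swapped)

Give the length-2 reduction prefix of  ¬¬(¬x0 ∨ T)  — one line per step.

Answer: after 2 steps: T

Working:
  start: ¬¬(¬x0 ∨ T)
  [1] ¬x0 ∨ T
  [2] T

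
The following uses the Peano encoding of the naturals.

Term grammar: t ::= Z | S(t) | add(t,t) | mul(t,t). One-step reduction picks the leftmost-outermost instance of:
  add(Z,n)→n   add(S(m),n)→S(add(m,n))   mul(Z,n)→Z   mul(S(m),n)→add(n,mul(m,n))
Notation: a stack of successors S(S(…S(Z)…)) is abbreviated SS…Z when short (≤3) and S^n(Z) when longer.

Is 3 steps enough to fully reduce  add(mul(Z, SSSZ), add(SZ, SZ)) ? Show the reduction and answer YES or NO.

Answer: NO — after 3 steps the term is S(add(Z, SZ)), not yet normal

Reduction:
  start: add(mul(Z, SSSZ), add(SZ, SZ))
  [1] add(Z, add(SZ, SZ))
  [2] add(SZ, SZ)
  [3] S(add(Z, SZ))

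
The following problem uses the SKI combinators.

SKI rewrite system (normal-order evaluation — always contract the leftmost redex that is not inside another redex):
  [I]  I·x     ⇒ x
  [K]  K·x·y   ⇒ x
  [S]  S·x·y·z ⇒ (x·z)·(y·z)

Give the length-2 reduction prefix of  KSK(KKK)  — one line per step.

Answer: after 2 steps: SK

Reduction:
  start: KSK(KKK)
  →1  S(KKK)
  →2  SK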